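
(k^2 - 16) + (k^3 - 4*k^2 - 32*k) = k^3 - 3*k^2 - 32*k - 16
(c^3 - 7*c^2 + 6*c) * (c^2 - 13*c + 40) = c^5 - 20*c^4 + 137*c^3 - 358*c^2 + 240*c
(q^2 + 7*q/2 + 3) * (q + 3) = q^3 + 13*q^2/2 + 27*q/2 + 9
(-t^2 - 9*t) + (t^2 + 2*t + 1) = 1 - 7*t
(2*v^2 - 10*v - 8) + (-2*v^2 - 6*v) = -16*v - 8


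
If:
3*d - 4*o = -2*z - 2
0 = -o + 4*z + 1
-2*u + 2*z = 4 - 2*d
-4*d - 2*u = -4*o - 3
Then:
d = 3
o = 3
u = 3/2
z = 1/2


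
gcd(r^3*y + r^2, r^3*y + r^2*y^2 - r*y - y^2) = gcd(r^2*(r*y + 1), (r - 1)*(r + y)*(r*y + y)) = 1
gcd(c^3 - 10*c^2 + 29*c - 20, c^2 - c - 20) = c - 5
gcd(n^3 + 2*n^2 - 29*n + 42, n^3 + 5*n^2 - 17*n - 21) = n^2 + 4*n - 21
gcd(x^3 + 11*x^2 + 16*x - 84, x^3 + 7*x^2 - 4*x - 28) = x^2 + 5*x - 14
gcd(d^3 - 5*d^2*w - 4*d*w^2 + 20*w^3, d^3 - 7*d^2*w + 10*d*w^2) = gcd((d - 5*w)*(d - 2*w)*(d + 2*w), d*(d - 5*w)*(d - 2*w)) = d^2 - 7*d*w + 10*w^2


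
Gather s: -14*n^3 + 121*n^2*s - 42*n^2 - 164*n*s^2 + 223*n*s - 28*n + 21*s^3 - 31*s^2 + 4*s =-14*n^3 - 42*n^2 - 28*n + 21*s^3 + s^2*(-164*n - 31) + s*(121*n^2 + 223*n + 4)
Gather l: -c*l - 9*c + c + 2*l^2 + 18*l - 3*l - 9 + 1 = -8*c + 2*l^2 + l*(15 - c) - 8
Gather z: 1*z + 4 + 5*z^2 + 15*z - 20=5*z^2 + 16*z - 16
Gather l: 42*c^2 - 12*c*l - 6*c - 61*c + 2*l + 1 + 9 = 42*c^2 - 67*c + l*(2 - 12*c) + 10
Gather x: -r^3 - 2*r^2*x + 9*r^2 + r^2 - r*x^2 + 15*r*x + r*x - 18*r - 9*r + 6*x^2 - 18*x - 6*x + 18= -r^3 + 10*r^2 - 27*r + x^2*(6 - r) + x*(-2*r^2 + 16*r - 24) + 18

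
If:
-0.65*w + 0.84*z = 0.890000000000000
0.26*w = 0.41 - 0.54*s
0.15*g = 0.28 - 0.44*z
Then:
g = 1.86666666666667 - 2.93333333333333*z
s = 1.41851851851852 - 0.622222222222222*z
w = 1.29230769230769*z - 1.36923076923077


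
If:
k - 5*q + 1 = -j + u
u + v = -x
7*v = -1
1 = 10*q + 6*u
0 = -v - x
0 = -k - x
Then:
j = -5/14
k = -1/7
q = 1/10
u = 0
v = -1/7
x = 1/7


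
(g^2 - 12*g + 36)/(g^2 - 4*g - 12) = (g - 6)/(g + 2)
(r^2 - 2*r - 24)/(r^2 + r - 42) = (r + 4)/(r + 7)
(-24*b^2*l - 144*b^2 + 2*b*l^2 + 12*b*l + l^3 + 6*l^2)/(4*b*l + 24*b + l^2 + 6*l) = (-24*b^2 + 2*b*l + l^2)/(4*b + l)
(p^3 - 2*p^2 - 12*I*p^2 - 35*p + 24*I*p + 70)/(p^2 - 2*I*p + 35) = (p^2 - p*(2 + 5*I) + 10*I)/(p + 5*I)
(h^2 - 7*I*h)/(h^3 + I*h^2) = (h - 7*I)/(h*(h + I))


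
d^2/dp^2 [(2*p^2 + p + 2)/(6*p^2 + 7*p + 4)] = 12*(-8*p^3 + 12*p^2 + 30*p + 9)/(216*p^6 + 756*p^5 + 1314*p^4 + 1351*p^3 + 876*p^2 + 336*p + 64)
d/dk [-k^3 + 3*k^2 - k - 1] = -3*k^2 + 6*k - 1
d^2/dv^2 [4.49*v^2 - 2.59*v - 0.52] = 8.98000000000000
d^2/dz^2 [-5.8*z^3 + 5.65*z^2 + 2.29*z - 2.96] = 11.3 - 34.8*z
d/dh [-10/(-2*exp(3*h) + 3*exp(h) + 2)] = (30 - 60*exp(2*h))*exp(h)/(-2*exp(3*h) + 3*exp(h) + 2)^2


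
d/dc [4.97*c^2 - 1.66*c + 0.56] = 9.94*c - 1.66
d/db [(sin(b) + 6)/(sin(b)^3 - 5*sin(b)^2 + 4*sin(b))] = (-2*sin(b)^3 - 13*sin(b)^2 + 60*sin(b) - 24)*cos(b)/((sin(b) - 4)^2*(sin(b) - 1)^2*sin(b)^2)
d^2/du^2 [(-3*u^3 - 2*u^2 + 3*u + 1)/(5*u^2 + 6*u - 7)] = 6*(-26*u^3 + 81*u^2 - 12*u + 33)/(125*u^6 + 450*u^5 + 15*u^4 - 1044*u^3 - 21*u^2 + 882*u - 343)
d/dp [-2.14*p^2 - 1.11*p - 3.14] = -4.28*p - 1.11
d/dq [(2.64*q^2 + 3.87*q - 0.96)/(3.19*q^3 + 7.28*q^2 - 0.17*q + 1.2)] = (-8.4216*q^4 - 24.6906*q^3 - 19.4352*q^2 + 20.3136*q + 4.4808)/(10.1761*q^6 + 46.4464*q^5 + 51.9138*q^4 + 5.1808*q^3 + 17.5009*q^2 - 0.408*q + 1.44)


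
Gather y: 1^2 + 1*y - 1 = y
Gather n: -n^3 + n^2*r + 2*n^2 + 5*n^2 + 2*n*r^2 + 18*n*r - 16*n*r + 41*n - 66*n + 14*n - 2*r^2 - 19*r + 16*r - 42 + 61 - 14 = -n^3 + n^2*(r + 7) + n*(2*r^2 + 2*r - 11) - 2*r^2 - 3*r + 5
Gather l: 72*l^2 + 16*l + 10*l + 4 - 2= 72*l^2 + 26*l + 2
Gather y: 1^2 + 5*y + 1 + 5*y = 10*y + 2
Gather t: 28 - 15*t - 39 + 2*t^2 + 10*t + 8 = 2*t^2 - 5*t - 3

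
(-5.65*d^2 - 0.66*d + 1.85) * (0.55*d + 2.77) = -3.1075*d^3 - 16.0135*d^2 - 0.8107*d + 5.1245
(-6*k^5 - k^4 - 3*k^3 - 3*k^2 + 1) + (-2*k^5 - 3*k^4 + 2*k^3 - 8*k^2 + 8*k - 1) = -8*k^5 - 4*k^4 - k^3 - 11*k^2 + 8*k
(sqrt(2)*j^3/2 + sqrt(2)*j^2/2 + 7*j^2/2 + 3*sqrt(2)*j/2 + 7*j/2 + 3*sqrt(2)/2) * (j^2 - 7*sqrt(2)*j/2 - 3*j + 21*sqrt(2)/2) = sqrt(2)*j^5/2 - sqrt(2)*j^4 - 49*sqrt(2)*j^3/4 - 21*j^2/2 + 43*sqrt(2)*j^2/2 + 21*j + 129*sqrt(2)*j/4 + 63/2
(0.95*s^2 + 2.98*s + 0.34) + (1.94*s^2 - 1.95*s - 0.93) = 2.89*s^2 + 1.03*s - 0.59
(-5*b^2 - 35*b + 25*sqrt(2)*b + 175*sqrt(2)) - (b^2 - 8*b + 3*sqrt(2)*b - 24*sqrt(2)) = -6*b^2 - 27*b + 22*sqrt(2)*b + 199*sqrt(2)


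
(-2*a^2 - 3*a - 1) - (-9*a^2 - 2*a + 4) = 7*a^2 - a - 5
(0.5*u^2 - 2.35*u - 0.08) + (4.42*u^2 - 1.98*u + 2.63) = 4.92*u^2 - 4.33*u + 2.55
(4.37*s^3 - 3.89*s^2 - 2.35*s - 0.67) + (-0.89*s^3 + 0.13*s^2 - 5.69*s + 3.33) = 3.48*s^3 - 3.76*s^2 - 8.04*s + 2.66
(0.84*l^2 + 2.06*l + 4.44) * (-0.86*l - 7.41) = -0.7224*l^3 - 7.996*l^2 - 19.083*l - 32.9004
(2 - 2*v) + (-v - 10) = -3*v - 8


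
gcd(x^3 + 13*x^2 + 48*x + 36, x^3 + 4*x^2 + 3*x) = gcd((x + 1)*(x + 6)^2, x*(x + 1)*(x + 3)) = x + 1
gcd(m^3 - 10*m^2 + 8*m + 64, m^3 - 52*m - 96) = m^2 - 6*m - 16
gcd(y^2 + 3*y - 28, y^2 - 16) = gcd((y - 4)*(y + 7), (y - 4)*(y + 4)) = y - 4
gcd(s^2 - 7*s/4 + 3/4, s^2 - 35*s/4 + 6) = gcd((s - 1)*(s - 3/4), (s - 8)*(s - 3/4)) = s - 3/4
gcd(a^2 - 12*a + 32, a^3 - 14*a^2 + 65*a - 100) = a - 4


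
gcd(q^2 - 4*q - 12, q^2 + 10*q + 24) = 1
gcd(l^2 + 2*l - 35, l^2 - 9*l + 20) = l - 5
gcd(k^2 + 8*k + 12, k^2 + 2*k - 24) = k + 6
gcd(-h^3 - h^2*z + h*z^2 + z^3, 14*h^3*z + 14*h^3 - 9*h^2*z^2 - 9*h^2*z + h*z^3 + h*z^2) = 1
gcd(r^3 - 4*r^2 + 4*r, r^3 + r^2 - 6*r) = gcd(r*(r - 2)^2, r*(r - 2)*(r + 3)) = r^2 - 2*r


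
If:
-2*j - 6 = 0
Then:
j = -3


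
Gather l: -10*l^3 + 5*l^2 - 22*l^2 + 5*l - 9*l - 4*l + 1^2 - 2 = -10*l^3 - 17*l^2 - 8*l - 1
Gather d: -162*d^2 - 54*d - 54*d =-162*d^2 - 108*d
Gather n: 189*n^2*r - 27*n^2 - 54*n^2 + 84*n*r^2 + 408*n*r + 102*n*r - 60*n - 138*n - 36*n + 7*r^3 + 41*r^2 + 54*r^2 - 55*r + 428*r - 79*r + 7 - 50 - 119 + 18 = n^2*(189*r - 81) + n*(84*r^2 + 510*r - 234) + 7*r^3 + 95*r^2 + 294*r - 144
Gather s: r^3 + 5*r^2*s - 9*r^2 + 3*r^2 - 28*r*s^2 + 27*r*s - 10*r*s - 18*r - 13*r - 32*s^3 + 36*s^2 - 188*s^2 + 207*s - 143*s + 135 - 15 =r^3 - 6*r^2 - 31*r - 32*s^3 + s^2*(-28*r - 152) + s*(5*r^2 + 17*r + 64) + 120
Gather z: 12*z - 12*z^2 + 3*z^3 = 3*z^3 - 12*z^2 + 12*z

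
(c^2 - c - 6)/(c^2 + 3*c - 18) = (c + 2)/(c + 6)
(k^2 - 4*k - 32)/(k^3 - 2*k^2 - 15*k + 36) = (k - 8)/(k^2 - 6*k + 9)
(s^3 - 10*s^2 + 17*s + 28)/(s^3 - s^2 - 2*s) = (s^2 - 11*s + 28)/(s*(s - 2))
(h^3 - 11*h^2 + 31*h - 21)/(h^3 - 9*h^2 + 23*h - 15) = (h - 7)/(h - 5)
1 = 1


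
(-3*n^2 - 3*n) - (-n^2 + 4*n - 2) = -2*n^2 - 7*n + 2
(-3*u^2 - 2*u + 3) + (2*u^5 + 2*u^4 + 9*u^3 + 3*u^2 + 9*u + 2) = 2*u^5 + 2*u^4 + 9*u^3 + 7*u + 5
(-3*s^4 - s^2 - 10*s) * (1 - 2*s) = 6*s^5 - 3*s^4 + 2*s^3 + 19*s^2 - 10*s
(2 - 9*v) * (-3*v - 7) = 27*v^2 + 57*v - 14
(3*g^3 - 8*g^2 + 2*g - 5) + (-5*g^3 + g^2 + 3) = -2*g^3 - 7*g^2 + 2*g - 2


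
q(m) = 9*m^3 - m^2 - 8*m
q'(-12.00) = 3904.00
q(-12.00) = -15600.00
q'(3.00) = 229.00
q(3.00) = 210.00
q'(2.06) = 102.46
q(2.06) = 57.95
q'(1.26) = 32.35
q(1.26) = 6.34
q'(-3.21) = 276.63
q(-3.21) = -282.31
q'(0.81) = 8.09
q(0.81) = -2.35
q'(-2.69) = 192.75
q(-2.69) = -160.90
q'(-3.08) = 254.29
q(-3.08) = -247.81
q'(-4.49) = 545.30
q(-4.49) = -798.91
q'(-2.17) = 123.48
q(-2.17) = -79.31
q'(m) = 27*m^2 - 2*m - 8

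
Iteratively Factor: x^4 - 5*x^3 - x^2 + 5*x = (x - 1)*(x^3 - 4*x^2 - 5*x) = (x - 1)*(x + 1)*(x^2 - 5*x) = (x - 5)*(x - 1)*(x + 1)*(x)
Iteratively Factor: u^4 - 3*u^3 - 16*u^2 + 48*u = (u - 4)*(u^3 + u^2 - 12*u) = (u - 4)*(u + 4)*(u^2 - 3*u) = u*(u - 4)*(u + 4)*(u - 3)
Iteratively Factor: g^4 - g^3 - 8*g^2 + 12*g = (g - 2)*(g^3 + g^2 - 6*g) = (g - 2)^2*(g^2 + 3*g) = g*(g - 2)^2*(g + 3)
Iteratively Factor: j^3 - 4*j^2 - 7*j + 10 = (j - 5)*(j^2 + j - 2) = (j - 5)*(j + 2)*(j - 1)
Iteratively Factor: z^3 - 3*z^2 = (z)*(z^2 - 3*z) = z^2*(z - 3)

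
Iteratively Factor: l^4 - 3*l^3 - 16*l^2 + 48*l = (l + 4)*(l^3 - 7*l^2 + 12*l) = (l - 4)*(l + 4)*(l^2 - 3*l) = (l - 4)*(l - 3)*(l + 4)*(l)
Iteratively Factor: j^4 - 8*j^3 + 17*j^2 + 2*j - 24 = (j + 1)*(j^3 - 9*j^2 + 26*j - 24) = (j - 2)*(j + 1)*(j^2 - 7*j + 12) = (j - 4)*(j - 2)*(j + 1)*(j - 3)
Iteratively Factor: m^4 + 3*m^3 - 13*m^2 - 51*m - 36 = (m + 1)*(m^3 + 2*m^2 - 15*m - 36) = (m + 1)*(m + 3)*(m^2 - m - 12) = (m - 4)*(m + 1)*(m + 3)*(m + 3)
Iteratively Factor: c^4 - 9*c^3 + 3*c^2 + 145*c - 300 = (c + 4)*(c^3 - 13*c^2 + 55*c - 75) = (c - 5)*(c + 4)*(c^2 - 8*c + 15) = (c - 5)*(c - 3)*(c + 4)*(c - 5)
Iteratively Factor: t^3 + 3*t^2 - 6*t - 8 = (t - 2)*(t^2 + 5*t + 4) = (t - 2)*(t + 4)*(t + 1)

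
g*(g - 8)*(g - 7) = g^3 - 15*g^2 + 56*g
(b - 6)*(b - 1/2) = b^2 - 13*b/2 + 3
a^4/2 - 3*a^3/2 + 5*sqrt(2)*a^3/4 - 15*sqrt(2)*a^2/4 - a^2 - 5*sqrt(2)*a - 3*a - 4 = (a/2 + 1/2)*(a - 4)*(a + sqrt(2)/2)*(a + 2*sqrt(2))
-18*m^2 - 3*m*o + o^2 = (-6*m + o)*(3*m + o)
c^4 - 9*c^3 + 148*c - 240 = (c - 6)*(c - 5)*(c - 2)*(c + 4)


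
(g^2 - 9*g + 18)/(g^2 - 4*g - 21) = (-g^2 + 9*g - 18)/(-g^2 + 4*g + 21)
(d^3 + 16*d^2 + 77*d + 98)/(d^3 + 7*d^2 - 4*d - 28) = (d + 7)/(d - 2)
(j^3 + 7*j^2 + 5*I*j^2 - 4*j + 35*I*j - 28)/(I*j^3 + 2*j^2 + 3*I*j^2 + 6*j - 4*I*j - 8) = (-I*j^3 + j^2*(5 - 7*I) + j*(35 + 4*I) + 28*I)/(j^3 + j^2*(3 - 2*I) + j*(-4 - 6*I) + 8*I)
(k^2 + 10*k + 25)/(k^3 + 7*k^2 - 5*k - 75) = 1/(k - 3)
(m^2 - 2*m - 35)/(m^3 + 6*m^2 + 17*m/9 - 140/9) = 9*(m - 7)/(9*m^2 + 9*m - 28)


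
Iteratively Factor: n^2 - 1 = (n - 1)*(n + 1)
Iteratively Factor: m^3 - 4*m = (m + 2)*(m^2 - 2*m) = m*(m + 2)*(m - 2)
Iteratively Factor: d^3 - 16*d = (d + 4)*(d^2 - 4*d) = (d - 4)*(d + 4)*(d)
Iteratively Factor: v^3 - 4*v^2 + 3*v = (v)*(v^2 - 4*v + 3) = v*(v - 1)*(v - 3)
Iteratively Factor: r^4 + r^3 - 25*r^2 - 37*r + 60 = (r - 1)*(r^3 + 2*r^2 - 23*r - 60) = (r - 5)*(r - 1)*(r^2 + 7*r + 12) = (r - 5)*(r - 1)*(r + 3)*(r + 4)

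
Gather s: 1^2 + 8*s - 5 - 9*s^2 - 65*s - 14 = -9*s^2 - 57*s - 18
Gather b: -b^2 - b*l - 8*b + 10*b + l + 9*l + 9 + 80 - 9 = -b^2 + b*(2 - l) + 10*l + 80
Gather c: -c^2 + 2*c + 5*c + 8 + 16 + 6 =-c^2 + 7*c + 30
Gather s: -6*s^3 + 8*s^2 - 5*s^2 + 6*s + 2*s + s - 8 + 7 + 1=-6*s^3 + 3*s^2 + 9*s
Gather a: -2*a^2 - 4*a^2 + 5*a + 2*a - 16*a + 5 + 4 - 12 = -6*a^2 - 9*a - 3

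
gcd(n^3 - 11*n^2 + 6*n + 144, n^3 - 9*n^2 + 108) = n^2 - 3*n - 18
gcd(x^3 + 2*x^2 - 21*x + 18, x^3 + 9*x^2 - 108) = x^2 + 3*x - 18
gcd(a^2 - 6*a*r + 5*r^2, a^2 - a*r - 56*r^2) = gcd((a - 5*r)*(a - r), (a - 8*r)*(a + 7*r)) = 1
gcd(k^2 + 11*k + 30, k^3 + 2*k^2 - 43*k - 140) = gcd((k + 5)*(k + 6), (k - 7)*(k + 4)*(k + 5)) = k + 5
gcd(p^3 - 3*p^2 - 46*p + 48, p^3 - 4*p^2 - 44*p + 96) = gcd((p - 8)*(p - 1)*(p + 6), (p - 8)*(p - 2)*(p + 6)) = p^2 - 2*p - 48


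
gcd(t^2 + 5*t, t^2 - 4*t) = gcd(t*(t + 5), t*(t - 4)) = t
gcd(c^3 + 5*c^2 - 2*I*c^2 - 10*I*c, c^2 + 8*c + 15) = c + 5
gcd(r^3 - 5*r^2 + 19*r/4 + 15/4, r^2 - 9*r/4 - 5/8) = r - 5/2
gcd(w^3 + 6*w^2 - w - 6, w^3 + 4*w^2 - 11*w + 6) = w^2 + 5*w - 6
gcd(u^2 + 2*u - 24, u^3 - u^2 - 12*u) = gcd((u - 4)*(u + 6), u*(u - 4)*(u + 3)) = u - 4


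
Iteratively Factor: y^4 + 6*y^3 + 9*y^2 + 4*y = (y + 1)*(y^3 + 5*y^2 + 4*y) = y*(y + 1)*(y^2 + 5*y + 4) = y*(y + 1)^2*(y + 4)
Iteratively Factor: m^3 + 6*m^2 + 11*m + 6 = (m + 3)*(m^2 + 3*m + 2) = (m + 2)*(m + 3)*(m + 1)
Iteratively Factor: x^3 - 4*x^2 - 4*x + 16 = (x - 4)*(x^2 - 4) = (x - 4)*(x + 2)*(x - 2)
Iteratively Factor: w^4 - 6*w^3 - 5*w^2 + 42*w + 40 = (w - 5)*(w^3 - w^2 - 10*w - 8) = (w - 5)*(w + 2)*(w^2 - 3*w - 4) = (w - 5)*(w - 4)*(w + 2)*(w + 1)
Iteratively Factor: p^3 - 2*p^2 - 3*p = (p + 1)*(p^2 - 3*p) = p*(p + 1)*(p - 3)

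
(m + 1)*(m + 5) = m^2 + 6*m + 5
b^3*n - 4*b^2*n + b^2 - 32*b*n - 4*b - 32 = (b - 8)*(b + 4)*(b*n + 1)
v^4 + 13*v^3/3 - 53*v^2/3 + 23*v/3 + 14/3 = (v - 2)*(v - 1)*(v + 1/3)*(v + 7)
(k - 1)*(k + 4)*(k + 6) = k^3 + 9*k^2 + 14*k - 24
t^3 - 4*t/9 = t*(t - 2/3)*(t + 2/3)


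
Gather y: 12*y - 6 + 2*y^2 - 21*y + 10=2*y^2 - 9*y + 4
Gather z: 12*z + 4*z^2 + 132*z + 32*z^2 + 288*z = 36*z^2 + 432*z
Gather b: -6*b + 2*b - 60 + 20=-4*b - 40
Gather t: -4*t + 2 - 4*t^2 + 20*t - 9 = -4*t^2 + 16*t - 7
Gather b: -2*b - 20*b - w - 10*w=-22*b - 11*w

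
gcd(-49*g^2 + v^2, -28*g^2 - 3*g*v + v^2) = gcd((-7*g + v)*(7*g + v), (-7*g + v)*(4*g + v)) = -7*g + v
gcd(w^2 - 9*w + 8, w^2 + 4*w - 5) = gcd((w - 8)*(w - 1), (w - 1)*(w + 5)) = w - 1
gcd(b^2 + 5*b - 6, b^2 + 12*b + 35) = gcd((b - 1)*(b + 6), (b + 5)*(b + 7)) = 1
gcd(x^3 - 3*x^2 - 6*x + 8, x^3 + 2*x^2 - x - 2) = x^2 + x - 2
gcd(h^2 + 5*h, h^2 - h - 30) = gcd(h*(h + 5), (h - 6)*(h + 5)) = h + 5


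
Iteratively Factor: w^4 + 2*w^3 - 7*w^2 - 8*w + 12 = (w + 3)*(w^3 - w^2 - 4*w + 4) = (w - 2)*(w + 3)*(w^2 + w - 2) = (w - 2)*(w - 1)*(w + 3)*(w + 2)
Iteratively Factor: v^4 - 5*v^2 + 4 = (v - 2)*(v^3 + 2*v^2 - v - 2) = (v - 2)*(v + 2)*(v^2 - 1) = (v - 2)*(v + 1)*(v + 2)*(v - 1)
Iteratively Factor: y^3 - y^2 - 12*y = (y - 4)*(y^2 + 3*y) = y*(y - 4)*(y + 3)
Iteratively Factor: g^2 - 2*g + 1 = (g - 1)*(g - 1)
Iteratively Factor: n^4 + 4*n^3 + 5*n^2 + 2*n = (n)*(n^3 + 4*n^2 + 5*n + 2) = n*(n + 1)*(n^2 + 3*n + 2) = n*(n + 1)*(n + 2)*(n + 1)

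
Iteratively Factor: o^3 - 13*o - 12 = (o + 3)*(o^2 - 3*o - 4) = (o - 4)*(o + 3)*(o + 1)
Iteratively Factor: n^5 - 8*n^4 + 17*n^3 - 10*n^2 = (n - 2)*(n^4 - 6*n^3 + 5*n^2) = n*(n - 2)*(n^3 - 6*n^2 + 5*n) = n^2*(n - 2)*(n^2 - 6*n + 5) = n^2*(n - 2)*(n - 1)*(n - 5)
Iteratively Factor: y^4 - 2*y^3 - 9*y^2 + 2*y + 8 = (y + 2)*(y^3 - 4*y^2 - y + 4) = (y - 1)*(y + 2)*(y^2 - 3*y - 4) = (y - 1)*(y + 1)*(y + 2)*(y - 4)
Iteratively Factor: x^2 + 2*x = (x + 2)*(x)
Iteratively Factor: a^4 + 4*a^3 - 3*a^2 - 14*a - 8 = (a + 1)*(a^3 + 3*a^2 - 6*a - 8) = (a + 1)*(a + 4)*(a^2 - a - 2) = (a + 1)^2*(a + 4)*(a - 2)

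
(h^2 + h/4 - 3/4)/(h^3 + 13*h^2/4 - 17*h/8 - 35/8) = 2*(4*h - 3)/(8*h^2 + 18*h - 35)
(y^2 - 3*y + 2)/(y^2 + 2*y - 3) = (y - 2)/(y + 3)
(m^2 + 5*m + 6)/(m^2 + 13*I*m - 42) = (m^2 + 5*m + 6)/(m^2 + 13*I*m - 42)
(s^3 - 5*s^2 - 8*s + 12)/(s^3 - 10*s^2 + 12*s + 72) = (s - 1)/(s - 6)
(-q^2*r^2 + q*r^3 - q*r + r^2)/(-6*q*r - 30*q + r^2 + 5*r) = r*(q^2*r - q*r^2 + q - r)/(6*q*r + 30*q - r^2 - 5*r)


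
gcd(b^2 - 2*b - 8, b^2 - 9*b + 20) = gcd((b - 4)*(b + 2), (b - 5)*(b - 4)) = b - 4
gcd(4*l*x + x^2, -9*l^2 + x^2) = 1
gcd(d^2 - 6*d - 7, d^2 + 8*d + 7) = d + 1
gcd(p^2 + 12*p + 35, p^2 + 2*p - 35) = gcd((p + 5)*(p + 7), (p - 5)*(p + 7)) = p + 7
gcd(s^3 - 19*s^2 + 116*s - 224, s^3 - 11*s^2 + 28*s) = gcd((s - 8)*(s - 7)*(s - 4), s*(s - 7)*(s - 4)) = s^2 - 11*s + 28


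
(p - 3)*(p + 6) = p^2 + 3*p - 18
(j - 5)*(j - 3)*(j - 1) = j^3 - 9*j^2 + 23*j - 15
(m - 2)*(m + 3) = m^2 + m - 6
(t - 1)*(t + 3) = t^2 + 2*t - 3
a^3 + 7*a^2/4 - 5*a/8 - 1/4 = (a - 1/2)*(a + 1/4)*(a + 2)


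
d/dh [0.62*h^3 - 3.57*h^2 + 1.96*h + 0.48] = 1.86*h^2 - 7.14*h + 1.96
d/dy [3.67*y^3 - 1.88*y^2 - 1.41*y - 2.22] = 11.01*y^2 - 3.76*y - 1.41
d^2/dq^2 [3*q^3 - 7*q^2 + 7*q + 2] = 18*q - 14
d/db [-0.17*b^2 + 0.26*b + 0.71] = 0.26 - 0.34*b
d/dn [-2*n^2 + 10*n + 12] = 10 - 4*n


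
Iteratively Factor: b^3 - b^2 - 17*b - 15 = (b + 3)*(b^2 - 4*b - 5) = (b + 1)*(b + 3)*(b - 5)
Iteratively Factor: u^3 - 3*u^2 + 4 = (u + 1)*(u^2 - 4*u + 4) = (u - 2)*(u + 1)*(u - 2)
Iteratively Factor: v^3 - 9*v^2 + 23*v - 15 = (v - 1)*(v^2 - 8*v + 15) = (v - 3)*(v - 1)*(v - 5)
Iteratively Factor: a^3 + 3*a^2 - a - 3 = (a - 1)*(a^2 + 4*a + 3) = (a - 1)*(a + 3)*(a + 1)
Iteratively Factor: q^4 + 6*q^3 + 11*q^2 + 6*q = (q + 3)*(q^3 + 3*q^2 + 2*q) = (q + 1)*(q + 3)*(q^2 + 2*q) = (q + 1)*(q + 2)*(q + 3)*(q)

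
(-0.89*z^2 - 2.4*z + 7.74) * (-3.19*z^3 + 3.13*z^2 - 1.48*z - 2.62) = 2.8391*z^5 + 4.8703*z^4 - 30.8854*z^3 + 30.11*z^2 - 5.1672*z - 20.2788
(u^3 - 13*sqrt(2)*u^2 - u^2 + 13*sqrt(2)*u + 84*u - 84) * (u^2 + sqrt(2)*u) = u^5 - 12*sqrt(2)*u^4 - u^4 + 12*sqrt(2)*u^3 + 58*u^3 - 58*u^2 + 84*sqrt(2)*u^2 - 84*sqrt(2)*u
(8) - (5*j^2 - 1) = 9 - 5*j^2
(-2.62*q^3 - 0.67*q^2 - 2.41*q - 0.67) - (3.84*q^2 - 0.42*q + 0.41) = -2.62*q^3 - 4.51*q^2 - 1.99*q - 1.08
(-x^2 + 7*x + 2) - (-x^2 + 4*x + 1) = 3*x + 1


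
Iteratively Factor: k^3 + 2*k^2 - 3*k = (k + 3)*(k^2 - k) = (k - 1)*(k + 3)*(k)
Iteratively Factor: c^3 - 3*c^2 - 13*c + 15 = (c - 1)*(c^2 - 2*c - 15) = (c - 1)*(c + 3)*(c - 5)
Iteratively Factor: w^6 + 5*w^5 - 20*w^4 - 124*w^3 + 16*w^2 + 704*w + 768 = (w + 2)*(w^5 + 3*w^4 - 26*w^3 - 72*w^2 + 160*w + 384) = (w + 2)*(w + 4)*(w^4 - w^3 - 22*w^2 + 16*w + 96) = (w - 3)*(w + 2)*(w + 4)*(w^3 + 2*w^2 - 16*w - 32) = (w - 3)*(w + 2)^2*(w + 4)*(w^2 - 16) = (w - 3)*(w + 2)^2*(w + 4)^2*(w - 4)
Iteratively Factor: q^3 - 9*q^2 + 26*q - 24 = (q - 2)*(q^2 - 7*q + 12) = (q - 4)*(q - 2)*(q - 3)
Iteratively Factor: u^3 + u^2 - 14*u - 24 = (u + 3)*(u^2 - 2*u - 8) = (u - 4)*(u + 3)*(u + 2)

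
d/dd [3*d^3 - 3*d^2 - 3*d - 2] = 9*d^2 - 6*d - 3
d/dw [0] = 0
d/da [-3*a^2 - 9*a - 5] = -6*a - 9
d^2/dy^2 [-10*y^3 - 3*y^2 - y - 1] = -60*y - 6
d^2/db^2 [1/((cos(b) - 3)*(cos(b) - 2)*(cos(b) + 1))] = (-90*(1 - cos(b)^2)^2 + 12*sin(b)^6 + 3*cos(b)^6 + 44*cos(b)^5 + 2*cos(b)^3 - 139*cos(b)^2 - 54*cos(b) + 128)/((cos(b) - 3)^3*(cos(b) - 2)^3*(cos(b) + 1)^3)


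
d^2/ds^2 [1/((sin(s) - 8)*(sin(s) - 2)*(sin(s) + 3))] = (-9*sin(s)^6 + 77*sin(s)^5 - 156*sin(s)^4 + 26*sin(s)^3 - 1330*sin(s)^2 - 372*sin(s) + 1064)/((sin(s) - 8)^3*(sin(s) - 2)^3*(sin(s) + 3)^3)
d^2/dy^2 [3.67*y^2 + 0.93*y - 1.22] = 7.34000000000000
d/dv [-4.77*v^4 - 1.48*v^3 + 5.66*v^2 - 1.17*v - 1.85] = -19.08*v^3 - 4.44*v^2 + 11.32*v - 1.17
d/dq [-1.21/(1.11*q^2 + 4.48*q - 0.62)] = (2.6862*q + 5.4208)/(1.11*q^2 + 4.48*q - 0.62)^2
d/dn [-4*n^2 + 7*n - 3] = 7 - 8*n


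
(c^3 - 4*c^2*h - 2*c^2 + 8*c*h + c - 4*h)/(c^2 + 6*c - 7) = (c^2 - 4*c*h - c + 4*h)/(c + 7)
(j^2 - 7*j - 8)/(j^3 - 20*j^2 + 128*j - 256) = (j + 1)/(j^2 - 12*j + 32)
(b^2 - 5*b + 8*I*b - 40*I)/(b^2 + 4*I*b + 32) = (b - 5)/(b - 4*I)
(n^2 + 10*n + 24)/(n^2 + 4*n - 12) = (n + 4)/(n - 2)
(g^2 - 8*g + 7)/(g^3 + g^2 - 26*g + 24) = (g - 7)/(g^2 + 2*g - 24)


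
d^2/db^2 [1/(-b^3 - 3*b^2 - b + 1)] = 2*(3*(b + 1)*(b^3 + 3*b^2 + b - 1) - (3*b^2 + 6*b + 1)^2)/(b^3 + 3*b^2 + b - 1)^3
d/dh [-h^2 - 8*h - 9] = -2*h - 8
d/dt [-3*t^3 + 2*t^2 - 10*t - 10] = -9*t^2 + 4*t - 10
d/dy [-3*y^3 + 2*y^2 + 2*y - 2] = -9*y^2 + 4*y + 2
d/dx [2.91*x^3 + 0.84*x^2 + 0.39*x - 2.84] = 8.73*x^2 + 1.68*x + 0.39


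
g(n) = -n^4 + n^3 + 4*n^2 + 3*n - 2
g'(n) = -4*n^3 + 3*n^2 + 8*n + 3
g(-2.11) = -19.74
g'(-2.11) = 37.05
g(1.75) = 11.48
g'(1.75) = 4.75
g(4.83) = -325.75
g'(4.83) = -339.09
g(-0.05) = -2.14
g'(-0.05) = 2.61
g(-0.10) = -2.26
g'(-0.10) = 2.23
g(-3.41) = -140.58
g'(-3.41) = 169.21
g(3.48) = -47.64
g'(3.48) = -101.41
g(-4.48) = -427.89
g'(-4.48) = 387.03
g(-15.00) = -53147.00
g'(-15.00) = 14058.00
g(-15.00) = -53147.00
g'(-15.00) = 14058.00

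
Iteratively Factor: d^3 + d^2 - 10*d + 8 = (d - 1)*(d^2 + 2*d - 8) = (d - 1)*(d + 4)*(d - 2)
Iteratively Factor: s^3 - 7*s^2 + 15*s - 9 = (s - 3)*(s^2 - 4*s + 3) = (s - 3)*(s - 1)*(s - 3)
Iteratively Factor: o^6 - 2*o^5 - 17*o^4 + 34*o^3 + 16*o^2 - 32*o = (o)*(o^5 - 2*o^4 - 17*o^3 + 34*o^2 + 16*o - 32) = o*(o + 4)*(o^4 - 6*o^3 + 7*o^2 + 6*o - 8) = o*(o - 1)*(o + 4)*(o^3 - 5*o^2 + 2*o + 8) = o*(o - 4)*(o - 1)*(o + 4)*(o^2 - o - 2) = o*(o - 4)*(o - 1)*(o + 1)*(o + 4)*(o - 2)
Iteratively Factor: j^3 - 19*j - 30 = (j + 3)*(j^2 - 3*j - 10) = (j + 2)*(j + 3)*(j - 5)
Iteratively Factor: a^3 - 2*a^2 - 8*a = (a + 2)*(a^2 - 4*a) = (a - 4)*(a + 2)*(a)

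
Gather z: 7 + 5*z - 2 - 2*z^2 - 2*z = -2*z^2 + 3*z + 5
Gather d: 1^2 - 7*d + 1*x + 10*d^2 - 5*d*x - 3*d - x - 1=10*d^2 + d*(-5*x - 10)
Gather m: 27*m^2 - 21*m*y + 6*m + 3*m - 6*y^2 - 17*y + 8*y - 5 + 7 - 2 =27*m^2 + m*(9 - 21*y) - 6*y^2 - 9*y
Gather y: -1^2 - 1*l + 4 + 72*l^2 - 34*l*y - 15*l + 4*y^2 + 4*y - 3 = 72*l^2 - 16*l + 4*y^2 + y*(4 - 34*l)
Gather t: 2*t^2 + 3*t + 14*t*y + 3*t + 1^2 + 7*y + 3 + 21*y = 2*t^2 + t*(14*y + 6) + 28*y + 4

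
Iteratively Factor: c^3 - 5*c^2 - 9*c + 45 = (c - 3)*(c^2 - 2*c - 15) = (c - 5)*(c - 3)*(c + 3)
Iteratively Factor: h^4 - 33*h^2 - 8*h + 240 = (h - 5)*(h^3 + 5*h^2 - 8*h - 48) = (h - 5)*(h + 4)*(h^2 + h - 12) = (h - 5)*(h + 4)^2*(h - 3)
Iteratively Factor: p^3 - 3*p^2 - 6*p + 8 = (p - 4)*(p^2 + p - 2) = (p - 4)*(p + 2)*(p - 1)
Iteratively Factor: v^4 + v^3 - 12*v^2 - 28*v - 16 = (v - 4)*(v^3 + 5*v^2 + 8*v + 4) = (v - 4)*(v + 2)*(v^2 + 3*v + 2) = (v - 4)*(v + 2)^2*(v + 1)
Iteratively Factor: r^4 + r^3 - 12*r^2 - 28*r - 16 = (r + 1)*(r^3 - 12*r - 16) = (r + 1)*(r + 2)*(r^2 - 2*r - 8) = (r - 4)*(r + 1)*(r + 2)*(r + 2)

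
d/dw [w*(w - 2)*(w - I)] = w*(w - 2) + w*(w - I) + (w - 2)*(w - I)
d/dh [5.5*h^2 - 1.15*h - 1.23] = 11.0*h - 1.15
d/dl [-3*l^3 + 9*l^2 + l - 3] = -9*l^2 + 18*l + 1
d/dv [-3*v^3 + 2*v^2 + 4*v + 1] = -9*v^2 + 4*v + 4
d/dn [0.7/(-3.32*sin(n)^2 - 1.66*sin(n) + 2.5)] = (4.648*sin(n) + 1.162)*cos(n)/(3.32*sin(n)^2 + 1.66*sin(n) - 2.5)^2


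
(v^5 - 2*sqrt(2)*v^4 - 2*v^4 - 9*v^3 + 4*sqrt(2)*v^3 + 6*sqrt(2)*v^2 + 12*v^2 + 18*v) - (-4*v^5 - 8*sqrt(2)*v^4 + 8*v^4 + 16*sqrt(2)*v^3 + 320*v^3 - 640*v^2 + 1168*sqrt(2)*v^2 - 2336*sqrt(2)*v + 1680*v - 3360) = 5*v^5 - 10*v^4 + 6*sqrt(2)*v^4 - 329*v^3 - 12*sqrt(2)*v^3 - 1162*sqrt(2)*v^2 + 652*v^2 - 1662*v + 2336*sqrt(2)*v + 3360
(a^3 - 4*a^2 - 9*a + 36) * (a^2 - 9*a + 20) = a^5 - 13*a^4 + 47*a^3 + 37*a^2 - 504*a + 720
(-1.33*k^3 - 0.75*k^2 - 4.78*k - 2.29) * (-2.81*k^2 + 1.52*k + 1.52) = 3.7373*k^5 + 0.0858999999999996*k^4 + 10.2702*k^3 - 1.9707*k^2 - 10.7464*k - 3.4808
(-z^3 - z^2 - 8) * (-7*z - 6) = 7*z^4 + 13*z^3 + 6*z^2 + 56*z + 48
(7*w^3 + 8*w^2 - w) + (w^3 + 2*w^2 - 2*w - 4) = 8*w^3 + 10*w^2 - 3*w - 4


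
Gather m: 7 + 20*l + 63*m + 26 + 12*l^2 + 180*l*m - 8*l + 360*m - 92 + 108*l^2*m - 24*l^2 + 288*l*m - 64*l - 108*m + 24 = -12*l^2 - 52*l + m*(108*l^2 + 468*l + 315) - 35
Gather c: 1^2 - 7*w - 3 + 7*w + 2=0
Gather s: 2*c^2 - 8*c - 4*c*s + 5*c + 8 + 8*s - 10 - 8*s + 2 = 2*c^2 - 4*c*s - 3*c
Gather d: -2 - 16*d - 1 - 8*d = -24*d - 3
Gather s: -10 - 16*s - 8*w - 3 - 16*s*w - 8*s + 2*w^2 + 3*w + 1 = s*(-16*w - 24) + 2*w^2 - 5*w - 12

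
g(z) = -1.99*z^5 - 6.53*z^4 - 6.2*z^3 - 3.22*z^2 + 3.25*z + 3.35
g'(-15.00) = -419648.90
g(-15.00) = 1200730.10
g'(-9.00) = -47685.86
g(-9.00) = 78897.26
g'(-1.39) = 9.27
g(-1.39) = -4.79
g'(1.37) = -142.70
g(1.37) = -46.79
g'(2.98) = -1657.02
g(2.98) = -1162.26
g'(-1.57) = 8.14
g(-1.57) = -6.39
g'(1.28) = -116.95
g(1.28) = -35.13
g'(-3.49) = -566.63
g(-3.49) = 277.92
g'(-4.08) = -1263.27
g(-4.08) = 797.95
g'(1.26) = -111.72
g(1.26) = -32.85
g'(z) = -9.95*z^4 - 26.12*z^3 - 18.6*z^2 - 6.44*z + 3.25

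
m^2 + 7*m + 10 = (m + 2)*(m + 5)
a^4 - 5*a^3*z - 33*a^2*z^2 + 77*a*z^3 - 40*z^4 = (a - 8*z)*(a - z)^2*(a + 5*z)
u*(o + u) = o*u + u^2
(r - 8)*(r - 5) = r^2 - 13*r + 40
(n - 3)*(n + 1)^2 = n^3 - n^2 - 5*n - 3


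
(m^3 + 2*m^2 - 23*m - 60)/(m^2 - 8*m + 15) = (m^2 + 7*m + 12)/(m - 3)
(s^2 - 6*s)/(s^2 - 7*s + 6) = s/(s - 1)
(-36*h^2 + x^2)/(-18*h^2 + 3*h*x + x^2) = (-6*h + x)/(-3*h + x)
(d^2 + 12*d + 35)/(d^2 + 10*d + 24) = (d^2 + 12*d + 35)/(d^2 + 10*d + 24)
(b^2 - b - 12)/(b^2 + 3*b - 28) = (b + 3)/(b + 7)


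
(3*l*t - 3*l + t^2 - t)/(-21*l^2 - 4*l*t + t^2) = (t - 1)/(-7*l + t)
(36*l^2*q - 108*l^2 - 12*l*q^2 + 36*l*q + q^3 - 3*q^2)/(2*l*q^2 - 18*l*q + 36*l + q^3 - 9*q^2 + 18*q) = (36*l^2 - 12*l*q + q^2)/(2*l*q - 12*l + q^2 - 6*q)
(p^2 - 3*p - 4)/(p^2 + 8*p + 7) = (p - 4)/(p + 7)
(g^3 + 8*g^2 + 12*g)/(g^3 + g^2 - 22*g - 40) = g*(g + 6)/(g^2 - g - 20)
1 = 1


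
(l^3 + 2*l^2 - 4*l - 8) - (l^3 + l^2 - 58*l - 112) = l^2 + 54*l + 104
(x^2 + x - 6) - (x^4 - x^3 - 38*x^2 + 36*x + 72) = -x^4 + x^3 + 39*x^2 - 35*x - 78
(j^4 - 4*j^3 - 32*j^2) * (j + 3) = j^5 - j^4 - 44*j^3 - 96*j^2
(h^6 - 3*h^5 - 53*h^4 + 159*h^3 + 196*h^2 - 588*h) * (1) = h^6 - 3*h^5 - 53*h^4 + 159*h^3 + 196*h^2 - 588*h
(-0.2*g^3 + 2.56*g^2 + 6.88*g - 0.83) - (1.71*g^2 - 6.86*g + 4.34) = -0.2*g^3 + 0.85*g^2 + 13.74*g - 5.17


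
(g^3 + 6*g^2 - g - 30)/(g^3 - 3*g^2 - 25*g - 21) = (g^2 + 3*g - 10)/(g^2 - 6*g - 7)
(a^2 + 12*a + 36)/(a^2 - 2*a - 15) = (a^2 + 12*a + 36)/(a^2 - 2*a - 15)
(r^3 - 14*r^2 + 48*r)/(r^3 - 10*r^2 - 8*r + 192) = r/(r + 4)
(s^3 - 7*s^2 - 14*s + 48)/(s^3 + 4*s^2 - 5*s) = (s^3 - 7*s^2 - 14*s + 48)/(s*(s^2 + 4*s - 5))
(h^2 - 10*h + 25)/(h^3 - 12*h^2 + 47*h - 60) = (h - 5)/(h^2 - 7*h + 12)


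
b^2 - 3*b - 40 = (b - 8)*(b + 5)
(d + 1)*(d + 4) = d^2 + 5*d + 4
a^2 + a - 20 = (a - 4)*(a + 5)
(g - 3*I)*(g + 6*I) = g^2 + 3*I*g + 18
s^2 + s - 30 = (s - 5)*(s + 6)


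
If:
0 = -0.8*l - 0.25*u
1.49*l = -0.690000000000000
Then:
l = -0.46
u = 1.48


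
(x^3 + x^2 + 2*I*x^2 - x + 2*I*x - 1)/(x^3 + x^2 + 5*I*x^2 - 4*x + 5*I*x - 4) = (x + I)/(x + 4*I)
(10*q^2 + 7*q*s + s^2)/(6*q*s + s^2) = (10*q^2 + 7*q*s + s^2)/(s*(6*q + s))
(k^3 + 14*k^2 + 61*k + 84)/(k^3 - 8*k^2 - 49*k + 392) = (k^2 + 7*k + 12)/(k^2 - 15*k + 56)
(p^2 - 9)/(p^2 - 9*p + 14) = (p^2 - 9)/(p^2 - 9*p + 14)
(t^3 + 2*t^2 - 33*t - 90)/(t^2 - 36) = (t^2 + 8*t + 15)/(t + 6)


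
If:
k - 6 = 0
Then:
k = 6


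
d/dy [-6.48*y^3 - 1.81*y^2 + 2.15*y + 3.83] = -19.44*y^2 - 3.62*y + 2.15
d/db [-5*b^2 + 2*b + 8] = 2 - 10*b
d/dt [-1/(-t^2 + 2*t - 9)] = 2*(1 - t)/(t^2 - 2*t + 9)^2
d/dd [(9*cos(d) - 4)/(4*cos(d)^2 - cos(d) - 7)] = (-36*sin(d)^2 - 32*cos(d) + 103)*sin(d)/(-4*cos(d)^2 + cos(d) + 7)^2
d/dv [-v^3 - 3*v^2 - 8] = 3*v*(-v - 2)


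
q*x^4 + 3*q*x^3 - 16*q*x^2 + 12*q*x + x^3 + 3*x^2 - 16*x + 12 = (x - 2)*(x - 1)*(x + 6)*(q*x + 1)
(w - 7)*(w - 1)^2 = w^3 - 9*w^2 + 15*w - 7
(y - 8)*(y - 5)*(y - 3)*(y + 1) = y^4 - 15*y^3 + 63*y^2 - 41*y - 120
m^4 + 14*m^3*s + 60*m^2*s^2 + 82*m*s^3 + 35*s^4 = (m + s)^2*(m + 5*s)*(m + 7*s)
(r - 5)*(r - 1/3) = r^2 - 16*r/3 + 5/3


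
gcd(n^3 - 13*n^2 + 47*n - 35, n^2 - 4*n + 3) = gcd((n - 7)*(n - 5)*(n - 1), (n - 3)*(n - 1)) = n - 1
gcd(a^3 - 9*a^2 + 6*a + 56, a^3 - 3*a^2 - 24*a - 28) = a^2 - 5*a - 14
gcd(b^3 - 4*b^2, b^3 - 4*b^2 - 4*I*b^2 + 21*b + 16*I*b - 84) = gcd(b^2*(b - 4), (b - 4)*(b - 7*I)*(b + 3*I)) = b - 4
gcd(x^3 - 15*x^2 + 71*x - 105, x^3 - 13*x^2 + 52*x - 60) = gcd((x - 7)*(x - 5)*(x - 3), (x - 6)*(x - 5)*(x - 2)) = x - 5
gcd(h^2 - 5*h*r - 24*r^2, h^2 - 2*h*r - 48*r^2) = -h + 8*r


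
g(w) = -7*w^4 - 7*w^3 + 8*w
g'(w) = -28*w^3 - 21*w^2 + 8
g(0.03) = 0.24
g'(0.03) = 7.98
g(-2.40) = -154.68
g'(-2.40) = 274.11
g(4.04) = -2294.02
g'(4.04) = -2181.05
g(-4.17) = -1642.39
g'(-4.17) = 1673.16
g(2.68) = -474.41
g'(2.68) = -681.80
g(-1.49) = -23.27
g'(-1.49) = 54.00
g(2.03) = -161.19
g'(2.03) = -312.77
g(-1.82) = -49.16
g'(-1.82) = 107.24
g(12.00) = -157152.00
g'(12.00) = -51400.00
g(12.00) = -157152.00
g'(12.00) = -51400.00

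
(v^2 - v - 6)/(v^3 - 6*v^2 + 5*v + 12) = (v + 2)/(v^2 - 3*v - 4)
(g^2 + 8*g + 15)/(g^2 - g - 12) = (g + 5)/(g - 4)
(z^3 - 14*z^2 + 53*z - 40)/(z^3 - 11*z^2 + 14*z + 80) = (z - 1)/(z + 2)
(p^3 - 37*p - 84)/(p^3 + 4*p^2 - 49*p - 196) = (p + 3)/(p + 7)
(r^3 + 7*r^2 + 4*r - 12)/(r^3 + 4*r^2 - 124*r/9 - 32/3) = 9*(r^2 + r - 2)/(9*r^2 - 18*r - 16)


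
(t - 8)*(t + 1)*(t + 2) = t^3 - 5*t^2 - 22*t - 16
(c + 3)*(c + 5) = c^2 + 8*c + 15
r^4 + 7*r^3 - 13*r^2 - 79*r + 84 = (r - 3)*(r - 1)*(r + 4)*(r + 7)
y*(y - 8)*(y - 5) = y^3 - 13*y^2 + 40*y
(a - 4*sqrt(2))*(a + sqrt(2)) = a^2 - 3*sqrt(2)*a - 8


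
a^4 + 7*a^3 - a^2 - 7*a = a*(a - 1)*(a + 1)*(a + 7)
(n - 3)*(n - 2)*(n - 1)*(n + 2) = n^4 - 4*n^3 - n^2 + 16*n - 12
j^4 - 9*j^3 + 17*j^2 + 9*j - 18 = (j - 6)*(j - 3)*(j - 1)*(j + 1)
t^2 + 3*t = t*(t + 3)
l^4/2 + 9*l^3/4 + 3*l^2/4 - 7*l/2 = l*(l/2 + 1)*(l - 1)*(l + 7/2)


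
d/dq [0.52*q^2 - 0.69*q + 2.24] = 1.04*q - 0.69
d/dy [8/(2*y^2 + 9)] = -32*y/(2*y^2 + 9)^2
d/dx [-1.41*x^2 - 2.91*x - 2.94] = -2.82*x - 2.91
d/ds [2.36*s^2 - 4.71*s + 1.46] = 4.72*s - 4.71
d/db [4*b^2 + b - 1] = 8*b + 1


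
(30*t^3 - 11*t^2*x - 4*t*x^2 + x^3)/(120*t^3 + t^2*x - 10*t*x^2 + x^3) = (-2*t + x)/(-8*t + x)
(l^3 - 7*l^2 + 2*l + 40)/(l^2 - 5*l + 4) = (l^2 - 3*l - 10)/(l - 1)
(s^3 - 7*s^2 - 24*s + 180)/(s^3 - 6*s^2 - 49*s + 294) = (s^2 - s - 30)/(s^2 - 49)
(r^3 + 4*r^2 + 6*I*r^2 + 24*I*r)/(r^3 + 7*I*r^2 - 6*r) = (r + 4)/(r + I)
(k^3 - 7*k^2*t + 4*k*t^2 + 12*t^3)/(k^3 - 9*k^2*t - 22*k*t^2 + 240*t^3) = (-k^2 + k*t + 2*t^2)/(-k^2 + 3*k*t + 40*t^2)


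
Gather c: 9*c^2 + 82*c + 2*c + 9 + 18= 9*c^2 + 84*c + 27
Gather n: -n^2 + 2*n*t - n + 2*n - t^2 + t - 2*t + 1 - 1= -n^2 + n*(2*t + 1) - t^2 - t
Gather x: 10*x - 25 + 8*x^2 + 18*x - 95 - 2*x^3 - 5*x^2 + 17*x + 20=-2*x^3 + 3*x^2 + 45*x - 100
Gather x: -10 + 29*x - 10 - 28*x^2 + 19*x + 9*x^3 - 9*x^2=9*x^3 - 37*x^2 + 48*x - 20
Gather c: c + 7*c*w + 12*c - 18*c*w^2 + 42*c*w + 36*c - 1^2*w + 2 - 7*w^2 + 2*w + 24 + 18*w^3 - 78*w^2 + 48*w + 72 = c*(-18*w^2 + 49*w + 49) + 18*w^3 - 85*w^2 + 49*w + 98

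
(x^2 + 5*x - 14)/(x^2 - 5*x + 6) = (x + 7)/(x - 3)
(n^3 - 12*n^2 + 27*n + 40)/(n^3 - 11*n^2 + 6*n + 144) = (n^2 - 4*n - 5)/(n^2 - 3*n - 18)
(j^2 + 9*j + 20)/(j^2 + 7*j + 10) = (j + 4)/(j + 2)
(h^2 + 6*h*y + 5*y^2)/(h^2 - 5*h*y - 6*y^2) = (-h - 5*y)/(-h + 6*y)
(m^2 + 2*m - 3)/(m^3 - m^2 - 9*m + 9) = 1/(m - 3)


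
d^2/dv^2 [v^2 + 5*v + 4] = 2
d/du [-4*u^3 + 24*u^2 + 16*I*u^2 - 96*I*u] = -12*u^2 + u*(48 + 32*I) - 96*I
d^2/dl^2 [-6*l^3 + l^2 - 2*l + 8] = 2 - 36*l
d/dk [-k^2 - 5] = -2*k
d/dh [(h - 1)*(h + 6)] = 2*h + 5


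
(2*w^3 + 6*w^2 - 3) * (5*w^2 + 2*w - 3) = 10*w^5 + 34*w^4 + 6*w^3 - 33*w^2 - 6*w + 9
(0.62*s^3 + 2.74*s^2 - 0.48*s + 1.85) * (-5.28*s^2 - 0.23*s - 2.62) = -3.2736*s^5 - 14.6098*s^4 + 0.2798*s^3 - 16.8364*s^2 + 0.8321*s - 4.847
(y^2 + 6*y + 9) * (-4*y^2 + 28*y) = -4*y^4 + 4*y^3 + 132*y^2 + 252*y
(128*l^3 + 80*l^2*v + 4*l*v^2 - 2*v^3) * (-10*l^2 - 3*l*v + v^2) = -1280*l^5 - 1184*l^4*v - 152*l^3*v^2 + 88*l^2*v^3 + 10*l*v^4 - 2*v^5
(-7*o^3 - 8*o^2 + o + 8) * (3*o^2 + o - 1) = -21*o^5 - 31*o^4 + 2*o^3 + 33*o^2 + 7*o - 8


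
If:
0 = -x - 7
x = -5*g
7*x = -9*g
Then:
No Solution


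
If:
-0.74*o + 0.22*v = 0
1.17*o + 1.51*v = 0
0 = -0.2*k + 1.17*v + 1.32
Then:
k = 6.60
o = 0.00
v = 0.00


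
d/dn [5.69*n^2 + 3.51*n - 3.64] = 11.38*n + 3.51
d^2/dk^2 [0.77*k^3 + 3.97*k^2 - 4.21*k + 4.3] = 4.62*k + 7.94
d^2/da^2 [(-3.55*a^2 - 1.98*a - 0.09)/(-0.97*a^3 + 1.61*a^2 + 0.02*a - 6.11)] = (6.68039*a^6 + 11.177892*a^5 - 17.123604*a^4 - 286.692918*a^3 + 70.101096*a^2 + 113.681718*a + 267.312572)/(0.912673*a^9 - 4.544547*a^8 + 7.486557*a^7 + 13.26082*a^6 - 57.406284*a^5 + 46.800057*a^4 + 109.816855*a^3 - 180.306711*a^2 - 2.239926*a + 228.099131)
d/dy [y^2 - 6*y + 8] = 2*y - 6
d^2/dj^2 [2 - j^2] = -2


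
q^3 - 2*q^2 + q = q*(q - 1)^2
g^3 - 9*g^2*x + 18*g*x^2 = g*(g - 6*x)*(g - 3*x)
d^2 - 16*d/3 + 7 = (d - 3)*(d - 7/3)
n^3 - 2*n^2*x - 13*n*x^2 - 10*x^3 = (n - 5*x)*(n + x)*(n + 2*x)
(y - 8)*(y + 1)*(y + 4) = y^3 - 3*y^2 - 36*y - 32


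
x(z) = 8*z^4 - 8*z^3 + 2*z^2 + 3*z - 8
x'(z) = 32*z^3 - 24*z^2 + 4*z + 3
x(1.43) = 10.44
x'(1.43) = 53.22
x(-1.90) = 152.65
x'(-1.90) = -310.73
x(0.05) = -7.85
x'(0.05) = 3.14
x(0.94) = -3.81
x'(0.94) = 12.13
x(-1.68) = 94.27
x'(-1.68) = -223.19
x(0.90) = -4.26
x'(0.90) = 10.49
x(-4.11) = 2851.61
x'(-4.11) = -2640.50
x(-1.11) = 14.22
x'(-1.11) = -74.77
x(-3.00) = 865.00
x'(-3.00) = -1089.00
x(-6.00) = 12142.00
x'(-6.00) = -7797.00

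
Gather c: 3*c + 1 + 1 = 3*c + 2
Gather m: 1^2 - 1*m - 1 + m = 0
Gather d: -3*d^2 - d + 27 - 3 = -3*d^2 - d + 24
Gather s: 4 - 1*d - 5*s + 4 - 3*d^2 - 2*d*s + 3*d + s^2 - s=-3*d^2 + 2*d + s^2 + s*(-2*d - 6) + 8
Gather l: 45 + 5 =50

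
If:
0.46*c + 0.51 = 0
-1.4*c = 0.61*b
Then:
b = 2.54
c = -1.11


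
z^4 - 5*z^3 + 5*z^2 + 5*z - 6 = (z - 3)*(z - 2)*(z - 1)*(z + 1)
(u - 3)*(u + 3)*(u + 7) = u^3 + 7*u^2 - 9*u - 63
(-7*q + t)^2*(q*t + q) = 49*q^3*t + 49*q^3 - 14*q^2*t^2 - 14*q^2*t + q*t^3 + q*t^2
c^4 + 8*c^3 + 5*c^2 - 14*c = c*(c - 1)*(c + 2)*(c + 7)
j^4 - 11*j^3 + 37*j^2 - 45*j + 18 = (j - 6)*(j - 3)*(j - 1)^2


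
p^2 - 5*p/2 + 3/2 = (p - 3/2)*(p - 1)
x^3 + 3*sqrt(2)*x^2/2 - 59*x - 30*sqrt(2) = (x - 5*sqrt(2))*(x + sqrt(2)/2)*(x + 6*sqrt(2))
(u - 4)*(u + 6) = u^2 + 2*u - 24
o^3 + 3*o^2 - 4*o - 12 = (o - 2)*(o + 2)*(o + 3)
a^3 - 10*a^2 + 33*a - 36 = (a - 4)*(a - 3)^2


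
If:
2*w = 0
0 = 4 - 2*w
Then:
No Solution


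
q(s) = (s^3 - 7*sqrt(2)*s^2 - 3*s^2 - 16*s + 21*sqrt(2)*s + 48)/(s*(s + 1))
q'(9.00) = 0.61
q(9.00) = -1.61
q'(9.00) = 0.61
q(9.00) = -1.61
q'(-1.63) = 34.34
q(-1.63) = -12.59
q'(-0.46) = -155.88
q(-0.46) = -156.49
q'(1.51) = -16.81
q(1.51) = 11.27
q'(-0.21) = -1054.75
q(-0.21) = -268.51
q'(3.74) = -1.52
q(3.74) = -1.63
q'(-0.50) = -109.39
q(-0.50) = -151.20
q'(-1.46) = 74.90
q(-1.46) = -3.88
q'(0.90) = -52.61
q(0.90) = 29.60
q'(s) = (3*s^2 - 14*sqrt(2)*s - 6*s - 16 + 21*sqrt(2))/(s*(s + 1)) - (s^3 - 7*sqrt(2)*s^2 - 3*s^2 - 16*s + 21*sqrt(2)*s + 48)/(s*(s + 1)^2) - (s^3 - 7*sqrt(2)*s^2 - 3*s^2 - 16*s + 21*sqrt(2)*s + 48)/(s^2*(s + 1)) = (s^4 + 2*s^3 - 28*sqrt(2)*s^2 + 13*s^2 - 96*s - 48)/(s^2*(s^2 + 2*s + 1))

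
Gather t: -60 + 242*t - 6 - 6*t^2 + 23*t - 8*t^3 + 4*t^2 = -8*t^3 - 2*t^2 + 265*t - 66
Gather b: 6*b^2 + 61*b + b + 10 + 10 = 6*b^2 + 62*b + 20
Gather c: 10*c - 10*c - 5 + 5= 0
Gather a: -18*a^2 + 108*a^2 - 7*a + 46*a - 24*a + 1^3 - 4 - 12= 90*a^2 + 15*a - 15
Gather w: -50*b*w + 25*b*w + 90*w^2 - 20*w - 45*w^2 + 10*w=45*w^2 + w*(-25*b - 10)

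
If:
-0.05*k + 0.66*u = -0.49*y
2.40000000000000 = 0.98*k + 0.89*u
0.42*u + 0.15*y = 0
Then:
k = 2.62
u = -0.18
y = 0.51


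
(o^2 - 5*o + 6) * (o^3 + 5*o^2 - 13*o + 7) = o^5 - 32*o^3 + 102*o^2 - 113*o + 42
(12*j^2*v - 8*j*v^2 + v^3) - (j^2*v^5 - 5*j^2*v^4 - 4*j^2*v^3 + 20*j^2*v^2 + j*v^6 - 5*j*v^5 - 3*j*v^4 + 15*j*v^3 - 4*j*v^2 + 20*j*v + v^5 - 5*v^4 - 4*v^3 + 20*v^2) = -j^2*v^5 + 5*j^2*v^4 + 4*j^2*v^3 - 20*j^2*v^2 + 12*j^2*v - j*v^6 + 5*j*v^5 + 3*j*v^4 - 15*j*v^3 - 4*j*v^2 - 20*j*v - v^5 + 5*v^4 + 5*v^3 - 20*v^2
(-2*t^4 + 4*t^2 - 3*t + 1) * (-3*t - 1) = 6*t^5 + 2*t^4 - 12*t^3 + 5*t^2 - 1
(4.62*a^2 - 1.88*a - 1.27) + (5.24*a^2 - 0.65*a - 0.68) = 9.86*a^2 - 2.53*a - 1.95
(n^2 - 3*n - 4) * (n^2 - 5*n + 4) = n^4 - 8*n^3 + 15*n^2 + 8*n - 16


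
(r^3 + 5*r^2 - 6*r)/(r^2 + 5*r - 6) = r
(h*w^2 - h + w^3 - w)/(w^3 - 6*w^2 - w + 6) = (h + w)/(w - 6)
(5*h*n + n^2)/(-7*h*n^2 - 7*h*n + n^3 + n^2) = (-5*h - n)/(7*h*n + 7*h - n^2 - n)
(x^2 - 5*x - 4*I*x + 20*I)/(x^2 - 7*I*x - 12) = (x - 5)/(x - 3*I)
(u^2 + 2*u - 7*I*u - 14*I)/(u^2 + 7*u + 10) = (u - 7*I)/(u + 5)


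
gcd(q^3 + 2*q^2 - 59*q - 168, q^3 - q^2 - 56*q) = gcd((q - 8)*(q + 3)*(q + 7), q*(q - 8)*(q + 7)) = q^2 - q - 56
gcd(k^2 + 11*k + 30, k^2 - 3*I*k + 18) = 1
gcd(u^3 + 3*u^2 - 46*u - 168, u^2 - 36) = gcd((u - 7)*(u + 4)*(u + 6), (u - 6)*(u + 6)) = u + 6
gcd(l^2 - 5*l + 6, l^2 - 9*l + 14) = l - 2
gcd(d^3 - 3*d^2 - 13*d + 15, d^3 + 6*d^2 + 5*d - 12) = d^2 + 2*d - 3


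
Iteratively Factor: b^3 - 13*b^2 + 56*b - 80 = (b - 4)*(b^2 - 9*b + 20) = (b - 5)*(b - 4)*(b - 4)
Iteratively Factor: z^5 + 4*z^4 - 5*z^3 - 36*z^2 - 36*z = (z + 2)*(z^4 + 2*z^3 - 9*z^2 - 18*z) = z*(z + 2)*(z^3 + 2*z^2 - 9*z - 18) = z*(z + 2)*(z + 3)*(z^2 - z - 6) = z*(z + 2)^2*(z + 3)*(z - 3)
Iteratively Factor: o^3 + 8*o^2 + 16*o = (o + 4)*(o^2 + 4*o) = o*(o + 4)*(o + 4)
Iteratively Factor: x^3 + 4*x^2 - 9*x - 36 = (x - 3)*(x^2 + 7*x + 12) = (x - 3)*(x + 3)*(x + 4)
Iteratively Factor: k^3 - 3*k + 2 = (k - 1)*(k^2 + k - 2) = (k - 1)*(k + 2)*(k - 1)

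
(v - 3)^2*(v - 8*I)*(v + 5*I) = v^4 - 6*v^3 - 3*I*v^3 + 49*v^2 + 18*I*v^2 - 240*v - 27*I*v + 360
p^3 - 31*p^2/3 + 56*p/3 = p*(p - 8)*(p - 7/3)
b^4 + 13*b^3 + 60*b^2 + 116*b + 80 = (b + 2)^2*(b + 4)*(b + 5)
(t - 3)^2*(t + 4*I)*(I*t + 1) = I*t^4 - 3*t^3 - 6*I*t^3 + 18*t^2 + 13*I*t^2 - 27*t - 24*I*t + 36*I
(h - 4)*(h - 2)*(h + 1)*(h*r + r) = h^4*r - 4*h^3*r - 3*h^2*r + 10*h*r + 8*r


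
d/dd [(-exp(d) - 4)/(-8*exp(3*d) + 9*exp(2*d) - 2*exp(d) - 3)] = (-16*exp(3*d) - 87*exp(2*d) + 72*exp(d) - 5)*exp(d)/(64*exp(6*d) - 144*exp(5*d) + 113*exp(4*d) + 12*exp(3*d) - 50*exp(2*d) + 12*exp(d) + 9)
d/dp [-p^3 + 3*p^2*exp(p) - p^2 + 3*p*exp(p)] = 3*p^2*exp(p) - 3*p^2 + 9*p*exp(p) - 2*p + 3*exp(p)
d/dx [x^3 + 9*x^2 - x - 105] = 3*x^2 + 18*x - 1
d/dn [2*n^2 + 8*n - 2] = 4*n + 8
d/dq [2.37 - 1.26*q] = -1.26000000000000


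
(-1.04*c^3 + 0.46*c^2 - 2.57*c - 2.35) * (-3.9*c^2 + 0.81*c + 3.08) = 4.056*c^5 - 2.6364*c^4 + 7.1924*c^3 + 8.5001*c^2 - 9.8191*c - 7.238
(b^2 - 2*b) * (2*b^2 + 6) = 2*b^4 - 4*b^3 + 6*b^2 - 12*b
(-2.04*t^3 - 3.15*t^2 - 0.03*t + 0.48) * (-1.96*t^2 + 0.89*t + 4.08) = 3.9984*t^5 + 4.3584*t^4 - 11.0679*t^3 - 13.8195*t^2 + 0.3048*t + 1.9584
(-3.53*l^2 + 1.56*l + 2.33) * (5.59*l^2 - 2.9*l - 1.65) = -19.7327*l^4 + 18.9574*l^3 + 14.3252*l^2 - 9.331*l - 3.8445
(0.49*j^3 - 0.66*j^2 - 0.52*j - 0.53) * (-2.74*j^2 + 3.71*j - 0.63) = -1.3426*j^5 + 3.6263*j^4 - 1.3325*j^3 - 0.0611999999999999*j^2 - 1.6387*j + 0.3339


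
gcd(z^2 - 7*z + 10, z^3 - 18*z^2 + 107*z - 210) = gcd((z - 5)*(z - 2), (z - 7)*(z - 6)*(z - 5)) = z - 5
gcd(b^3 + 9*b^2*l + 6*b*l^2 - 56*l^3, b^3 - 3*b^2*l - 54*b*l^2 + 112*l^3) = b^2 + 5*b*l - 14*l^2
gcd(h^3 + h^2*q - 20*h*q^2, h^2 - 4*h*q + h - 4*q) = -h + 4*q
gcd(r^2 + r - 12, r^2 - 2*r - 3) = r - 3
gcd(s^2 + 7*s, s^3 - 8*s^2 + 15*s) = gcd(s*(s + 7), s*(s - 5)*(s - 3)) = s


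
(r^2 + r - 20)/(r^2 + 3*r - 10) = (r - 4)/(r - 2)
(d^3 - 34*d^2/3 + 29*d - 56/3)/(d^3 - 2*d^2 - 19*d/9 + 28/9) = 3*(d - 8)/(3*d + 4)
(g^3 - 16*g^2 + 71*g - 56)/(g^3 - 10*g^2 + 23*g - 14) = (g - 8)/(g - 2)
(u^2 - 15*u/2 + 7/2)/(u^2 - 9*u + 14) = (u - 1/2)/(u - 2)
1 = 1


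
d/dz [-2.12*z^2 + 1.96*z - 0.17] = 1.96 - 4.24*z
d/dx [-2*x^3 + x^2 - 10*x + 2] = -6*x^2 + 2*x - 10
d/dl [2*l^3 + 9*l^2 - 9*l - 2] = 6*l^2 + 18*l - 9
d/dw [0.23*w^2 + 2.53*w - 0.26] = 0.46*w + 2.53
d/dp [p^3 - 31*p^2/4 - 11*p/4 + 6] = 3*p^2 - 31*p/2 - 11/4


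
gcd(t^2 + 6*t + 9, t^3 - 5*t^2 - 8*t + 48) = t + 3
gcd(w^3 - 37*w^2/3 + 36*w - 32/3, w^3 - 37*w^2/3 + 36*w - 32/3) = w^3 - 37*w^2/3 + 36*w - 32/3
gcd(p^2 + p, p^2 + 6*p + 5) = p + 1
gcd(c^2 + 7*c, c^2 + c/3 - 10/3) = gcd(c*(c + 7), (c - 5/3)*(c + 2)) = 1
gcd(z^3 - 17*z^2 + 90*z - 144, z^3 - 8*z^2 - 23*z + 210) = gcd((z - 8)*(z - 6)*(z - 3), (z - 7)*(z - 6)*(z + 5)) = z - 6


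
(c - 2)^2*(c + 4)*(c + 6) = c^4 + 6*c^3 - 12*c^2 - 56*c + 96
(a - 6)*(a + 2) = a^2 - 4*a - 12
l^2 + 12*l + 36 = (l + 6)^2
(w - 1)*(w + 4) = w^2 + 3*w - 4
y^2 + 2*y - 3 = (y - 1)*(y + 3)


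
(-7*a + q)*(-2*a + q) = 14*a^2 - 9*a*q + q^2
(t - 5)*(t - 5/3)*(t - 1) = t^3 - 23*t^2/3 + 15*t - 25/3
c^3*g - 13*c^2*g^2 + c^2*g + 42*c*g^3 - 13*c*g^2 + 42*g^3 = (c - 7*g)*(c - 6*g)*(c*g + g)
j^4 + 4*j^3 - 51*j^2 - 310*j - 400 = (j - 8)*(j + 2)*(j + 5)^2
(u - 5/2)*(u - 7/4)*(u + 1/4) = u^3 - 4*u^2 + 53*u/16 + 35/32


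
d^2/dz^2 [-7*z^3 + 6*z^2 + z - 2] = 12 - 42*z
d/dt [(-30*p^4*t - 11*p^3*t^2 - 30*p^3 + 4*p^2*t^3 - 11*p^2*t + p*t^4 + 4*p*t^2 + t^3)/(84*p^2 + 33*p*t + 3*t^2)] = (-840*p^6 - 616*p^5*t + 245*p^4*t^2 + 22*p^4 + 200*p^3*t^3 + 284*p^3*t + 37*p^2*t^4 + 139*p^2*t^2 + 2*p*t^5 + 22*p*t^3 + t^4)/(3*(784*p^4 + 616*p^3*t + 177*p^2*t^2 + 22*p*t^3 + t^4))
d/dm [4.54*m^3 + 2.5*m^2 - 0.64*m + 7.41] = 13.62*m^2 + 5.0*m - 0.64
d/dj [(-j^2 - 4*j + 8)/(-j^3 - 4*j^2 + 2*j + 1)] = (-j^4 - 8*j^3 + 6*j^2 + 62*j - 20)/(j^6 + 8*j^5 + 12*j^4 - 18*j^3 - 4*j^2 + 4*j + 1)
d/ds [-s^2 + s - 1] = 1 - 2*s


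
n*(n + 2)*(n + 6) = n^3 + 8*n^2 + 12*n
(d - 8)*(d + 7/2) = d^2 - 9*d/2 - 28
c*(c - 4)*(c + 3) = c^3 - c^2 - 12*c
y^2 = y^2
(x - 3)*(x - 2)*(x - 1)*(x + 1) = x^4 - 5*x^3 + 5*x^2 + 5*x - 6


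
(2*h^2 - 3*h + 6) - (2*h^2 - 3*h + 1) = 5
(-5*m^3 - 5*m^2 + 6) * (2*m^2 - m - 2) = -10*m^5 - 5*m^4 + 15*m^3 + 22*m^2 - 6*m - 12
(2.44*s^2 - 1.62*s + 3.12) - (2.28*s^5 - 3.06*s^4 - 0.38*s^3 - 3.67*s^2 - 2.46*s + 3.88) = -2.28*s^5 + 3.06*s^4 + 0.38*s^3 + 6.11*s^2 + 0.84*s - 0.76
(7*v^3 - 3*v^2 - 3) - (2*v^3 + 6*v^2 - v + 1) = 5*v^3 - 9*v^2 + v - 4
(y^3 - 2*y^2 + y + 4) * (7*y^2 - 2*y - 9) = 7*y^5 - 16*y^4 + 2*y^3 + 44*y^2 - 17*y - 36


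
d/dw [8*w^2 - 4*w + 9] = 16*w - 4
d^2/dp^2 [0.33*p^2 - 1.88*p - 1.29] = 0.660000000000000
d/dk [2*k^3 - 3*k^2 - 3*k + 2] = 6*k^2 - 6*k - 3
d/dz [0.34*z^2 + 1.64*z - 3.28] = 0.68*z + 1.64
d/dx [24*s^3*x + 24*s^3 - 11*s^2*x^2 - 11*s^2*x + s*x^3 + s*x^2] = s*(24*s^2 - 22*s*x - 11*s + 3*x^2 + 2*x)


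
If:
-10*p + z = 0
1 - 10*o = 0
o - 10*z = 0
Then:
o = 1/10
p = 1/1000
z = 1/100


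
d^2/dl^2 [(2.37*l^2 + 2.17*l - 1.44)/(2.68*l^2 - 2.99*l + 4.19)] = (69.154184*l^3 - 221.73516*l^2 - 76.970136*l + 144.180476)/(19.248832*l^6 - 64.426128*l^5 + 162.161172*l^4 - 228.182747*l^3 + 253.528101*l^2 - 157.478217*l + 73.560059)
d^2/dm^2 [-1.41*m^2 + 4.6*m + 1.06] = -2.82000000000000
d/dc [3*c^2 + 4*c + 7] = 6*c + 4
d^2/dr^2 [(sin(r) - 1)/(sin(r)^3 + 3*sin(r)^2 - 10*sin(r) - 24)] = (-4*sin(r)^7 - 10*sin(r)^5 - 320*sin(r)^4 - 316*sin(r)^3 + 922*sin(r)^2 - 348*sin(r) - 824)/(sin(r)^3 + 3*sin(r)^2 - 10*sin(r) - 24)^3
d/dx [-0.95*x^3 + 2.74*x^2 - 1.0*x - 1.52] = -2.85*x^2 + 5.48*x - 1.0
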